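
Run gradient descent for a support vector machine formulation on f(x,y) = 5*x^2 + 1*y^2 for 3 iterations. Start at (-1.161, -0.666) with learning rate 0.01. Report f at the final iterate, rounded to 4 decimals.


Gradient descent on f(x,y) = 5*x^2 + 1*y^2.
Starting point: (-1.161, -0.666), alpha = 0.01
Step 1: grad_x = 2*5*-1.161 = -11.61, grad_y = 2*1*-0.666 = -1.332
  x_1 = -1.161 - 0.01*-11.61 = -1.0449
  y_1 = -0.666 - 0.01*-1.332 = -0.6527
Step 2: grad_x = 2*5*-1.0449 = -10.449, grad_y = 2*1*-0.6527 = -1.3054
  x_2 = -1.0449 - 0.01*-10.449 = -0.9404
  y_2 = -0.6527 - 0.01*-1.3054 = -0.6396
Step 3: grad_x = 2*5*-0.9404 = -9.4041, grad_y = 2*1*-0.6396 = -1.2793
  x_3 = -0.9404 - 0.01*-9.4041 = -0.8464
  y_3 = -0.6396 - 0.01*-1.2793 = -0.6268
f(-0.8464, -0.6268) = 5*(-0.8464)^2 + 1*(-0.6268)^2 = 3.9746


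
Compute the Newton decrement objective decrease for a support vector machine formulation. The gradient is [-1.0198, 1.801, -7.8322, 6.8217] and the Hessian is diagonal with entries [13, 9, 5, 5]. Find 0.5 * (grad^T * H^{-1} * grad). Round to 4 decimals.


Step 1: H is diagonal, so H^(-1) * g = [-0.0784, 0.2001, -1.5664, 1.3643].
Step 2: g^T H^(-1) g = sum_i g_i^2 / H_ii
  = (-1.0198)^2/13 + (1.801)^2/9 + (-7.8322)^2/5 + (6.8217)^2/5
  = 0.08 + 0.3604 + 12.2687 + 9.3071 = 22.0162
Step 3: Objective decrease = 0.5 * g^T H^(-1) g = 11.0081


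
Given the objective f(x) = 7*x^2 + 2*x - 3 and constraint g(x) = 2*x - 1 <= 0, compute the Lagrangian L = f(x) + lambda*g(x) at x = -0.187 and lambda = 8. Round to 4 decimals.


Step 1: Evaluate f(x).
f(-0.187) = 7*(-0.187)^2 + 2*(-0.187) - 3 = -3.1292
Step 2: Evaluate g(x).
g(-0.187) = 2*-0.187 - 1 = -1.374
Step 3: Compute Lagrangian.
L = -3.1292 + 8*-1.374 = -14.1212


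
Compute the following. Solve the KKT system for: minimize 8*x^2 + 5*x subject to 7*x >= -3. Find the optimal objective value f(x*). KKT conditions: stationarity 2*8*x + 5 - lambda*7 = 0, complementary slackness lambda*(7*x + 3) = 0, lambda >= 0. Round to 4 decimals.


Step 1: Try lambda = 0 (constraint inactive).
Stationarity: 2*8*x + 5 = 0
x* = -5/(2*8) = -0.3125
Check constraint: 7*-0.3125 = -2.1875 >= -3 -- satisfied.
Step 2: Compute optimal value.
f(x*) = 8*(-0.3125)^2 + 5*(-0.3125) = -0.7813


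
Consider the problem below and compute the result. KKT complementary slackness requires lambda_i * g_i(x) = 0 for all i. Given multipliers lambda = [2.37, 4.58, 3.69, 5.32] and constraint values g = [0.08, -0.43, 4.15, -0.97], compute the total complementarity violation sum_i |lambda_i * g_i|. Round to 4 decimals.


KKT complementary slackness check:
lambda_1 * g_1 = 2.37 * 0.08 = 0.1896
lambda_2 * g_2 = 4.58 * -0.43 = -1.9694
lambda_3 * g_3 = 3.69 * 4.15 = 15.3135
lambda_4 * g_4 = 5.32 * -0.97 = -5.1604
Total violation = 0.1896 + 1.9694 + 15.3135 + 5.1604 = 22.6329


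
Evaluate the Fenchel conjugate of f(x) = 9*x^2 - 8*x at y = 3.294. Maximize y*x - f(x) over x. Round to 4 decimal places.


f*(y) = sup_x {y*x - a*x^2 - b*x} = sup_x {(y-b)*x - a*x^2}
FOC: (y - b) - 2a*x = 0 => x* = (y - b)/(2a)
x* = (3.294 + 8)/(2*9) = 0.6274
f*(3.294) = (y-b)^2/(4a) = (3.294 + 8)^2/(4*9)
= 127.5544/36 = 3.5432


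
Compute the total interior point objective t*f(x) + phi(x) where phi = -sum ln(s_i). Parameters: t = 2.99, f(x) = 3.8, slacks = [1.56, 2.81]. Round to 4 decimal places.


Step 1: Compute log-barrier.
ln values: [0.4447, 1.0332]
phi = -(0.4447 + 1.0332) = -1.4779
Step 2: Compute augmented objective.
t*f(x) = 2.99*3.8 = 11.362
Total = 11.362 - 1.4779 = 9.8841


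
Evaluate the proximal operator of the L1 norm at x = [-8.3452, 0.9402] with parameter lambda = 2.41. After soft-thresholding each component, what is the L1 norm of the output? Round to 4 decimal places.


Soft-thresholding with lambda = 2.41:
prox(-8.3452) = sign(-8.3452)*max(|-8.3452| - 2.41, 0) = -5.9352
prox(0.9402) = sign(0.9402)*max(|0.9402| - 2.41, 0) = 0.0
prox(x) = [-5.9352, 0.0]
||prox(x)||_1 = 5.9352 + 0.0 = 5.9352


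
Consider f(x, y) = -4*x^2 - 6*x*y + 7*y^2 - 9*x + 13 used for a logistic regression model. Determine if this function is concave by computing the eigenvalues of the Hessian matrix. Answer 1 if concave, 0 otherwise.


The Hessian of f(x,y) = -4*x^2 - 6*x*y + 7*y^2 - 9*x + 13 is:
H = [[-8, -6], [-6, 14]]
Trace = -8 + 14 = 6
Determinant = -8*14 - (-6)^2 = -148
Discriminant = (6)^2 - 4*-148 = 628.0
Eigenvalues: lambda_1 = -9.53, lambda_2 = 15.53
The function is not concave.

0


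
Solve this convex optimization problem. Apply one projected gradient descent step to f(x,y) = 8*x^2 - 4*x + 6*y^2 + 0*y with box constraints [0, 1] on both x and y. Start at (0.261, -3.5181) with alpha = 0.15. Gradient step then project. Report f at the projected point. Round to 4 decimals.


Step 1: Compute gradient at (0.261, -3.5181).
grad_x = 2*8*0.261 - 4 = 0.176
grad_y = 2*6*-3.5181 + 0 = -42.2172
Step 2: Gradient step.
x_raw = 0.261 - 0.15*0.176 = 0.2346
y_raw = -3.5181 - 0.15*-42.2172 = 2.8145
Step 3: Project onto [0, 1].
x_proj = clip(0.2346) = 0.2346
y_proj = clip(2.8145) = 1.0
Step 4: Evaluate f.
f(0.2346, 1.0) = 5.5019


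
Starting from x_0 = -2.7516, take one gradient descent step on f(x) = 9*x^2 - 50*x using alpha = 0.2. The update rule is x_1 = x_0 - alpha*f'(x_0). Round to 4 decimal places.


We compute the gradient at x_0 and apply the update.
f'(x) = 18*x - 50
f'(-2.7516) = 18*-2.7516 - 50 = -99.5288
x_1 = -2.7516 - 0.2*-99.5288 = 17.1542


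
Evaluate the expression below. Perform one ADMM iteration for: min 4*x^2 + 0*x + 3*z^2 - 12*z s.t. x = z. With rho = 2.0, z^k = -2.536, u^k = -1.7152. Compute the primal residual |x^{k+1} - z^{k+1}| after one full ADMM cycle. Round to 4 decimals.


ADMM iteration with rho = 2.0, z^k = -2.536, u^k = -1.7152
Step 1: x-update.
Minimize 4*x^2 + 0*x + (2.0/2)*(x + 2.536 - 1.7152)^2
FOC: (2*4 + 2.0)*x = 0 + 2.0*(-2.536 + 1.7152)
x^{k+1} = -0.1642
Step 2: z-update.
Minimize 3*z^2 - 12*z + (2.0/2)*(-0.1642 - z - 1.7152)^2
FOC: (2*3 + 2.0)*z = 12 + 2.0*(-0.1642 - 1.7152)
z^{k+1} = 1.0302
Step 3: u-update.
u^{k+1} = -1.7152 - 0.1642 - 1.0302 = -2.9095
Step 4: Primal residual = |-0.1642 - 1.0302| = 1.1943


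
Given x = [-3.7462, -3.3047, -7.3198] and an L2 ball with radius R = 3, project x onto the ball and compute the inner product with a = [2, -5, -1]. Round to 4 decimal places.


Step 1: Compute ||x|| (intermediates to 6 decimals).
||x|| = sqrt((-3.7462)^2 + (-3.3047)^2 + (-7.3198)^2) = 8.861971
Step 2: Project.
Since ||x|| > R, scale = R/||x|| = 3/8.861971 = 0.338525, proj(x) = scale * x
proj(x) = [-1.268182, -1.118724, -2.477935]
Step 3: Dot product.
a^T * proj(x) = 2*(-1.268182) - 5*(-1.118724) - 1*(-2.477935) = 5.5352


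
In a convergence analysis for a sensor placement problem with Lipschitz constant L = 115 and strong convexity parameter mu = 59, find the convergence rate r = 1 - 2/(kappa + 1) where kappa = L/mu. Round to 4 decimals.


Step 1: Compute the condition number.
kappa = L/mu = 115/59 = 1.9492
Step 2: Compute the convergence rate.
r = 1 - 2/(kappa + 1) = 1 - 2*mu/(L + mu) = (L - mu)/(L + mu) = 56/174 = 0.3218


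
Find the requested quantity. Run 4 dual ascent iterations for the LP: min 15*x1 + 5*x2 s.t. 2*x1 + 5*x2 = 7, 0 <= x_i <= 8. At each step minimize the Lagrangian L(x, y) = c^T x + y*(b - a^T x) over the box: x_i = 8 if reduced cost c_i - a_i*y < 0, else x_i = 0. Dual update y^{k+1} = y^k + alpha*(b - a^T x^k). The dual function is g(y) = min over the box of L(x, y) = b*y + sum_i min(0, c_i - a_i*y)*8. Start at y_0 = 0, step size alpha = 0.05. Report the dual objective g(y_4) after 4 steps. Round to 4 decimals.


Dual ascent for LP: min 15*x1 + 5*x2, 2*x1 + 5*x2 = 7, 0 <= x_i <= 8
Step 1: y^k = 0.0, reduced costs: (15.0, 5.0)
  x^k = (0.0, 0.0), subgradient = b - a^T x = 7.0
  y^{k+1} = 0.0 + 0.05*7.0 = 0.35
Step 2: y^k = 0.35, reduced costs: (14.3, 3.25)
  x^k = (0.0, 0.0), subgradient = b - a^T x = 7.0
  y^{k+1} = 0.35 + 0.05*7.0 = 0.7
Step 3: y^k = 0.7, reduced costs: (13.6, 1.5)
  x^k = (0.0, 0.0), subgradient = b - a^T x = 7.0
  y^{k+1} = 0.7 + 0.05*7.0 = 1.05
Step 4: y^k = 1.05, reduced costs: (12.9, -0.25)
  x^k = (0.0, 8.0), subgradient = b - a^T x = -33.0
  y^{k+1} = 1.05 + 0.05*-33.0 = -0.6
Dual objective at y_4 = -0.6: reduced costs (16.2, 8.0), box minimizer x = (0.0, 0.0)
g(y_4) = b*y + (c1 - a1*y)*x1 + (c2 - a2*y)*x2 = 7*(-0.6) + 16.2*0.0 + 8.0*0.0 = -4.2 + 0.0 + 0.0 = -4.2


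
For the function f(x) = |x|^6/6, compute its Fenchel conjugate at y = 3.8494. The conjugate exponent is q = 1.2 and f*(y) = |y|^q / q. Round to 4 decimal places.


The conjugate exponent q satisfies 1/p + 1/q = 1.
p = 6, so q = 6/(6 - 1) = 1.2
|y|^q = 3.8494^1.2 = 5.0405
f*(3.8494) = 5.0405 / 1.2 = 4.2004


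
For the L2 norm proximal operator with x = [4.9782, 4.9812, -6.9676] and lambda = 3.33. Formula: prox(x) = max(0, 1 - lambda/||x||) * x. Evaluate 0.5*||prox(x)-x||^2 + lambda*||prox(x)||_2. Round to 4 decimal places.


Step 1: Compute ||x||.
||x|| = 9.9067
Step 2: Compute scaling factor.
scale = max(0, 1 - 3.33/9.9067) = 0.6639
Step 3: prox(x) = [3.3048, 3.3068, -4.6255]
||prox(x)|| = 6.5767
Step 4: Proximal objective.
0.5*||prox-x||^2 = 5.5445
lambda*||prox|| = 21.9004
Total = 27.4448


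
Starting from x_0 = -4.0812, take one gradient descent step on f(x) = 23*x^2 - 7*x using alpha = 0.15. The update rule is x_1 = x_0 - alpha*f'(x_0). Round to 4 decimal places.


We compute the gradient at x_0 and apply the update.
f'(x) = 46*x - 7
f'(-4.0812) = 46*-4.0812 - 7 = -194.7352
x_1 = -4.0812 - 0.15*-194.7352 = 25.1291


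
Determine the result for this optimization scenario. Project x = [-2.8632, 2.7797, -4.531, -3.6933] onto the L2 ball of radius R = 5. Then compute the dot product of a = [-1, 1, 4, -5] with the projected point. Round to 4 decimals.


Step 1: Compute ||x|| (intermediates to 6 decimals).
||x|| = sqrt((-2.8632)^2 + 2.7797^2 + (-4.531)^2 + (-3.6933)^2) = 7.077787
Step 2: Project.
Since ||x|| > R, scale = R/||x|| = 5/7.077787 = 0.706436, proj(x) = scale * x
proj(x) = [-2.022668, 1.96368, -3.200862, -2.60908]
Step 3: Dot product.
a^T * proj(x) = -1*(-2.022668) + 1*1.96368 + 4*(-3.200862) - 5*(-2.60908) = 4.2283


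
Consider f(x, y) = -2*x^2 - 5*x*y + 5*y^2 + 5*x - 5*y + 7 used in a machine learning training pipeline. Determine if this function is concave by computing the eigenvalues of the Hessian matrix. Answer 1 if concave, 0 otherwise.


The Hessian of f(x,y) = -2*x^2 - 5*x*y + 5*y^2 + 5*x - 5*y + 7 is:
H = [[-4, -5], [-5, 10]]
Trace = -4 + 10 = 6
Determinant = -4*10 - (-5)^2 = -65
Discriminant = (6)^2 - 4*-65 = 296.0
Eigenvalues: lambda_1 = -5.6023, lambda_2 = 11.6023
The function is not concave.

0


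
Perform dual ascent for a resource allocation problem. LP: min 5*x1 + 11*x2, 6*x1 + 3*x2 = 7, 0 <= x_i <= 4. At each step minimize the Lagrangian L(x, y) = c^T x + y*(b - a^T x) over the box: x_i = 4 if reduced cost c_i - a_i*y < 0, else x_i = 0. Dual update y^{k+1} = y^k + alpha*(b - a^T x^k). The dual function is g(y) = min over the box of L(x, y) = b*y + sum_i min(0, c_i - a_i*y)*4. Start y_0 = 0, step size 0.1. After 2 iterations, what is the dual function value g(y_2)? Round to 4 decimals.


Dual ascent for LP: min 5*x1 + 11*x2, 6*x1 + 3*x2 = 7, 0 <= x_i <= 4
Step 1: y^k = 0.0, reduced costs: (5.0, 11.0)
  x^k = (0.0, 0.0), subgradient = b - a^T x = 7.0
  y^{k+1} = 0.0 + 0.1*7.0 = 0.7
Step 2: y^k = 0.7, reduced costs: (0.8, 8.9)
  x^k = (0.0, 0.0), subgradient = b - a^T x = 7.0
  y^{k+1} = 0.7 + 0.1*7.0 = 1.4
Dual objective at y_2 = 1.4: reduced costs (-3.4, 6.8), box minimizer x = (4.0, 0.0)
g(y_2) = b*y + (c1 - a1*y)*x1 + (c2 - a2*y)*x2 = 7*1.4 + (-3.4)*4.0 + 6.8*0.0 = 9.8 - 13.6 + 0.0 = -3.8


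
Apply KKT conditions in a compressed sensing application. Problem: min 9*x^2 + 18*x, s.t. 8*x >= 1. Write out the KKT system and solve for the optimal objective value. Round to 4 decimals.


Step 1: Try lambda = 0 (constraint inactive).
x_unc = -18/(2*9) = -1.0
Check: 8*-1.0 = -8.0 < 1 -- violated!
Step 2: Constraint must be active: 8*x = 1
x* = 1/8 = 0.125
lambda = (2*9*0.125 + 18)/8 = 2.5313
Step 3: Compute optimal value.
f(x*) = 9*0.125^2 + 18*0.125 = 2.3906


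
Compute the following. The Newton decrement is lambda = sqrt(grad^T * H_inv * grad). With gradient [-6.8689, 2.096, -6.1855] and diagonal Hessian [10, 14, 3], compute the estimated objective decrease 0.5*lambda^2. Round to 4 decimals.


Step 1: H is diagonal, so H^(-1) * g = [-0.6869, 0.1497, -2.0618].
Step 2: g^T H^(-1) g = sum_i g_i^2 / H_ii
  = (-6.8689)^2/10 + (2.096)^2/14 + (-6.1855)^2/3
  = 4.7182 + 0.3138 + 12.7535 = 17.7854
Step 3: Objective decrease = 0.5 * g^T H^(-1) g = 8.8927


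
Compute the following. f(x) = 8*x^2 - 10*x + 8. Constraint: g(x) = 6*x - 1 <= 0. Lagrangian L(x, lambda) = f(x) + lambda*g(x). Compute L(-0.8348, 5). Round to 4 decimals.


Step 1: Evaluate f(x).
f(-0.8348) = 8*(-0.8348)^2 - 10*(-0.8348) + 8 = 21.9231
Step 2: Evaluate g(x).
g(-0.8348) = 6*-0.8348 - 1 = -6.0088
Step 3: Compute Lagrangian.
L = 21.9231 + 5*-6.0088 = -8.1209


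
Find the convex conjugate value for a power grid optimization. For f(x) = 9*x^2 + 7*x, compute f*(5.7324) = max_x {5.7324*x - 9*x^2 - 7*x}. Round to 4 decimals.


f*(y) = sup_x {y*x - a*x^2 - b*x} = sup_x {(y-b)*x - a*x^2}
FOC: (y - b) - 2a*x = 0 => x* = (y - b)/(2a)
x* = (5.7324 - 7)/(2*9) = -0.0704
f*(5.7324) = (y-b)^2/(4a) = (5.7324 - 7)^2/(4*9)
= 1.6068/36 = 0.0446


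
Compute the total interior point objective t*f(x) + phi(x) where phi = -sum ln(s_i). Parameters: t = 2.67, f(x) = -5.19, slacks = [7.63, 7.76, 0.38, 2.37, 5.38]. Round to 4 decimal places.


Step 1: Compute log-barrier.
ln values: [2.0321, 2.049, -0.9676, 0.8629, 1.6827]
phi = -(2.0321 + 2.049 - 0.9676 + 0.8629 + 1.6827) = -5.6591
Step 2: Compute augmented objective.
t*f(x) = 2.67*-5.19 = -13.8573
Total = -13.8573 - 5.6591 = -19.5164


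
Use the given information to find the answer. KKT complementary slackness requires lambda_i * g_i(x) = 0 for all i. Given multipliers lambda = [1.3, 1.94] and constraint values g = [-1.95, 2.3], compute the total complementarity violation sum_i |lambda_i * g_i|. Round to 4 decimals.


KKT complementary slackness check:
lambda_1 * g_1 = 1.3 * -1.95 = -2.535
lambda_2 * g_2 = 1.94 * 2.3 = 4.462
Total violation = 2.535 + 4.462 = 6.997


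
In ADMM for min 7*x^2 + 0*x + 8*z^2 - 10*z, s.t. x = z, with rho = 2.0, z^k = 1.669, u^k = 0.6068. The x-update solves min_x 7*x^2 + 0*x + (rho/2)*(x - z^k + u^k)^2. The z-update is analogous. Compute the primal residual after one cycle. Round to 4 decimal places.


ADMM iteration with rho = 2.0, z^k = 1.669, u^k = 0.6068
Step 1: x-update.
Minimize 7*x^2 + 0*x + (2.0/2)*(x - 1.669 + 0.6068)^2
FOC: (2*7 + 2.0)*x = 0 + 2.0*(1.669 - 0.6068)
x^{k+1} = 0.1328
Step 2: z-update.
Minimize 8*z^2 - 10*z + (2.0/2)*(0.1328 - z + 0.6068)^2
FOC: (2*8 + 2.0)*z = 10 + 2.0*(0.1328 + 0.6068)
z^{k+1} = 0.6377
Step 3: u-update.
u^{k+1} = 0.6068 + 0.1328 - 0.6377 = 0.1018
Step 4: Primal residual = |0.1328 - 0.6377| = 0.505


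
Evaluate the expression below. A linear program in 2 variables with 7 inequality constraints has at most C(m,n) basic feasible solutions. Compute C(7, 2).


Each vertex corresponds to some choice of n active constraints out of m, so the number of vertices is at most C(m, n) = m! / (n!(m-n)!).
m = 7, n = 2
Numerator: 7 * 6
Denominator: 2! = 2
C(7, 2) = 21


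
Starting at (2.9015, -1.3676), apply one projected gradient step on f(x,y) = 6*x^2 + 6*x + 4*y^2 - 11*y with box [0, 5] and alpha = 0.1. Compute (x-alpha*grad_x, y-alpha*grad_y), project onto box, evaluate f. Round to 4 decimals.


Step 1: Compute gradient at (2.9015, -1.3676).
grad_x = 2*6*2.9015 + 6 = 40.818
grad_y = 2*4*-1.3676 - 11 = -21.9408
Step 2: Gradient step.
x_raw = 2.9015 - 0.1*40.818 = -1.1803
y_raw = -1.3676 - 0.1*-21.9408 = 0.8265
Step 3: Project onto [0, 5].
x_proj = clip(-1.1803) = 0.0
y_proj = clip(0.8265) = 0.8265
Step 4: Evaluate f.
f(0.0, 0.8265) = -6.359


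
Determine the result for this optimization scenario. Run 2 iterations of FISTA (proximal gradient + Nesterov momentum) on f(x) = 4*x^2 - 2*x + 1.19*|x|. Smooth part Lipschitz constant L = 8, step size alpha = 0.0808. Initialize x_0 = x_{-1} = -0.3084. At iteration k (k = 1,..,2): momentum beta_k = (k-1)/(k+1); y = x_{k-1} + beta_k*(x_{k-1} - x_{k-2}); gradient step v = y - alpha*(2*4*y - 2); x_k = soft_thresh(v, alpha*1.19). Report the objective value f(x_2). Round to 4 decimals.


FISTA on f(x) = 4*x^2 - 2*x + 1.19*|x|
L = 8, alpha = 0.0808
Iteration 1: beta = 0.0, y = -0.3084 + 0.0*(-0.3084 + 0.3084) = -0.3084
  grad(y) = -4.4672, v = y - alpha*grad = 0.0525
  prox(v) = soft_thresh(0.0525, 0.0962) = 0.0
Iteration 2: beta = 0.3333, y = 0.0 + 0.3333*(0.0 + 0.3084) = 0.1028
  grad(y) = -1.1776, v = y - alpha*grad = 0.198
  prox(v) = soft_thresh(0.198, 0.0962) = 0.1018
f(x_2) = 4*0.1018^2 - 2*0.1018 + 1.19*|0.1018| = -0.041


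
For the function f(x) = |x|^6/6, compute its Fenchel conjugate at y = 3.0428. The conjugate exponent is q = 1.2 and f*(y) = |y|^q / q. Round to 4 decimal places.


The conjugate exponent q satisfies 1/p + 1/q = 1.
p = 6, so q = 6/(6 - 1) = 1.2
|y|^q = 3.0428^1.2 = 3.8013
f*(3.0428) = 3.8013 / 1.2 = 3.1677


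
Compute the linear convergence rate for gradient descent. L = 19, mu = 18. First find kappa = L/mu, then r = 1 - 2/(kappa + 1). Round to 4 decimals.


Step 1: Compute the condition number.
kappa = L/mu = 19/18 = 1.0556
Step 2: Compute the convergence rate.
r = 1 - 2/(kappa + 1) = 1 - 2*mu/(L + mu) = (L - mu)/(L + mu) = 1/37 = 0.027


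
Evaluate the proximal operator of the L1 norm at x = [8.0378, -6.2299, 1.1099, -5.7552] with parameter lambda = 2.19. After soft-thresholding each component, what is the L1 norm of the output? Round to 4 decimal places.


Soft-thresholding with lambda = 2.19:
prox(8.0378) = sign(8.0378)*max(|8.0378| - 2.19, 0) = 5.8478
prox(-6.2299) = sign(-6.2299)*max(|-6.2299| - 2.19, 0) = -4.0399
prox(1.1099) = sign(1.1099)*max(|1.1099| - 2.19, 0) = 0.0
prox(-5.7552) = sign(-5.7552)*max(|-5.7552| - 2.19, 0) = -3.5652
prox(x) = [5.8478, -4.0399, 0.0, -3.5652]
||prox(x)||_1 = 5.8478 + 4.0399 + 0.0 + 3.5652 = 13.4529


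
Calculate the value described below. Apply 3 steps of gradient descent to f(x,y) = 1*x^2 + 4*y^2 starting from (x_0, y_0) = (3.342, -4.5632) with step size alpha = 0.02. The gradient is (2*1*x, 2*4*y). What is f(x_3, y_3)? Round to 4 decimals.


Gradient descent on f(x,y) = 1*x^2 + 4*y^2.
Starting point: (3.342, -4.5632), alpha = 0.02
Step 1: grad_x = 2*1*3.342 = 6.684, grad_y = 2*4*-4.5632 = -36.5056
  x_1 = 3.342 - 0.02*6.684 = 3.2083
  y_1 = -4.5632 - 0.02*-36.5056 = -3.8331
Step 2: grad_x = 2*1*3.2083 = 6.4166, grad_y = 2*4*-3.8331 = -30.6647
  x_2 = 3.2083 - 0.02*6.4166 = 3.08
  y_2 = -3.8331 - 0.02*-30.6647 = -3.2198
Step 3: grad_x = 2*1*3.08 = 6.16, grad_y = 2*4*-3.2198 = -25.7584
  x_3 = 3.08 - 0.02*6.16 = 2.9568
  y_3 = -3.2198 - 0.02*-25.7584 = -2.7046
f(2.9568, -2.7046) = 1*2.9568^2 + 4*(-2.7046)^2 = 38.0026


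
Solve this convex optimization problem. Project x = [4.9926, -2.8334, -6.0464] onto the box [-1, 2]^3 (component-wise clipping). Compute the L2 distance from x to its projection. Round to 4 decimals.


Project each component onto [-1, 2].
clip(4.9926) = 2.0, clip(-2.8334) = -1.0, clip(-6.0464) = -1.0
Projection = [2.0, -1.0, -1.0]
Squared diffs: [8.9557, 3.3614, 25.4662]
Distance = sqrt(37.7833) = 6.1468


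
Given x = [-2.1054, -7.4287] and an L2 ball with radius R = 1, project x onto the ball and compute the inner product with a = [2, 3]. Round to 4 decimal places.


Step 1: Compute ||x|| (intermediates to 6 decimals).
||x|| = sqrt((-2.1054)^2 + (-7.4287)^2) = 7.721288
Step 2: Project.
Since ||x|| > R, scale = R/||x|| = 1/7.721288 = 0.129512, proj(x) = scale * x
proj(x) = [-0.272675, -0.962106]
Step 3: Dot product.
a^T * proj(x) = 2*(-0.272675) + 3*(-0.962106) = -3.4317


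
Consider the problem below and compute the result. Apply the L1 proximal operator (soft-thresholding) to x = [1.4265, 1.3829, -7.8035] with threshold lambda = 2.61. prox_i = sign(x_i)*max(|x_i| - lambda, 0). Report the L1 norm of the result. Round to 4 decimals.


Soft-thresholding with lambda = 2.61:
prox(1.4265) = sign(1.4265)*max(|1.4265| - 2.61, 0) = 0.0
prox(1.3829) = sign(1.3829)*max(|1.3829| - 2.61, 0) = 0.0
prox(-7.8035) = sign(-7.8035)*max(|-7.8035| - 2.61, 0) = -5.1935
prox(x) = [0.0, 0.0, -5.1935]
||prox(x)||_1 = 0.0 + 0.0 + 5.1935 = 5.1935


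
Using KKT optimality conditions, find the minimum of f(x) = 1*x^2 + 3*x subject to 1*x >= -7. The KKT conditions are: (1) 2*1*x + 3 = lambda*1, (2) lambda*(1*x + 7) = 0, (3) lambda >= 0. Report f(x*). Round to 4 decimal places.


Step 1: Try lambda = 0 (constraint inactive).
Stationarity: 2*1*x + 3 = 0
x* = -3/(2*1) = -1.5
Check constraint: 1*-1.5 = -1.5 >= -7 -- satisfied.
Step 2: Compute optimal value.
f(x*) = 1*(-1.5)^2 + 3*(-1.5) = -2.25


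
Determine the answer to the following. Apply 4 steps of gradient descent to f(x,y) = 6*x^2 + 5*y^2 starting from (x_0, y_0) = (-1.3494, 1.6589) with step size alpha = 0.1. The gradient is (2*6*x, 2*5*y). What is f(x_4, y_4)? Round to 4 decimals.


Gradient descent on f(x,y) = 6*x^2 + 5*y^2.
Starting point: (-1.3494, 1.6589), alpha = 0.1
Step 1: grad_x = 2*6*-1.3494 = -16.1928, grad_y = 2*5*1.6589 = 16.589
  x_1 = -1.3494 - 0.1*-16.1928 = 0.2699
  y_1 = 1.6589 - 0.1*16.589 = 0.0
Step 2: grad_x = 2*6*0.2699 = 3.2386, grad_y = 2*5*0.0 = 0.0
  x_2 = 0.2699 - 0.1*3.2386 = -0.054
  y_2 = 0.0 - 0.1*0.0 = 0.0
Step 3: grad_x = 2*6*-0.054 = -0.6477, grad_y = 2*5*0.0 = 0.0
  x_3 = -0.054 - 0.1*-0.6477 = 0.0108
  y_3 = 0.0 - 0.1*0.0 = 0.0
Step 4: grad_x = 2*6*0.0108 = 0.1295, grad_y = 2*5*0.0 = 0.0
  x_4 = 0.0108 - 0.1*0.1295 = -0.0022
  y_4 = 0.0 - 0.1*0.0 = 0.0
f(-0.0022, 0.0) = 6*(-0.0022)^2 + 5*0.0^2 = 0.0


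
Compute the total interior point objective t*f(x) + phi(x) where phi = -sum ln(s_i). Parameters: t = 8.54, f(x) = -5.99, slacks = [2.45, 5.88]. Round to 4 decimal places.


Step 1: Compute log-barrier.
ln values: [0.8961, 1.7716]
phi = -(0.8961 + 1.7716) = -2.6676
Step 2: Compute augmented objective.
t*f(x) = 8.54*-5.99 = -51.1546
Total = -51.1546 - 2.6676 = -53.8222


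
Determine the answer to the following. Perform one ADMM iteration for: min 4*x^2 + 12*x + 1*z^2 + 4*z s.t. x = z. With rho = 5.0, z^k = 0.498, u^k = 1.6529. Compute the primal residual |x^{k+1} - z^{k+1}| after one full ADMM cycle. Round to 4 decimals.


ADMM iteration with rho = 5.0, z^k = 0.498, u^k = 1.6529
Step 1: x-update.
Minimize 4*x^2 + 12*x + (5.0/2)*(x - 0.498 + 1.6529)^2
FOC: (2*4 + 5.0)*x = -12 + 5.0*(0.498 - 1.6529)
x^{k+1} = -1.3673
Step 2: z-update.
Minimize 1*z^2 + 4*z + (5.0/2)*(-1.3673 - z + 1.6529)^2
FOC: (2*1 + 5.0)*z = -4 + 5.0*(-1.3673 + 1.6529)
z^{k+1} = -0.3674
Step 3: u-update.
u^{k+1} = 1.6529 - 1.3673 + 0.3674 = 0.653
Step 4: Primal residual = |-1.3673 + 0.3674| = 0.9999


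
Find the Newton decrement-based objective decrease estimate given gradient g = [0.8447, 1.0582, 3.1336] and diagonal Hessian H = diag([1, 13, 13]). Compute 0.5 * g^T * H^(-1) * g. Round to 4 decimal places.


Step 1: H is diagonal, so H^(-1) * g = [0.8447, 0.0814, 0.241].
Step 2: g^T H^(-1) g = sum_i g_i^2 / H_ii
  = (0.8447)^2/1 + (1.0582)^2/13 + (3.1336)^2/13
  = 0.7135 + 0.0861 + 0.7553 = 1.555
Step 3: Objective decrease = 0.5 * g^T H^(-1) g = 0.7775


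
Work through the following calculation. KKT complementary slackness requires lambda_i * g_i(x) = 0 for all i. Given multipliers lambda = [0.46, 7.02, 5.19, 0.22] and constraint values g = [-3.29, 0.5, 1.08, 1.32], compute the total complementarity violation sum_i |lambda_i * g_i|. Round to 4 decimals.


KKT complementary slackness check:
lambda_1 * g_1 = 0.46 * -3.29 = -1.5134
lambda_2 * g_2 = 7.02 * 0.5 = 3.51
lambda_3 * g_3 = 5.19 * 1.08 = 5.6052
lambda_4 * g_4 = 0.22 * 1.32 = 0.2904
Total violation = 1.5134 + 3.51 + 5.6052 + 0.2904 = 10.919


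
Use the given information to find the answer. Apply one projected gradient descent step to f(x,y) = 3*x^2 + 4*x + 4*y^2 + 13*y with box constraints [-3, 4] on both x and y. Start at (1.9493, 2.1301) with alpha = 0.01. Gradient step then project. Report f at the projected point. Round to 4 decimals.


Step 1: Compute gradient at (1.9493, 2.1301).
grad_x = 2*3*1.9493 + 4 = 15.6958
grad_y = 2*4*2.1301 + 13 = 30.0408
Step 2: Gradient step.
x_raw = 1.9493 - 0.01*15.6958 = 1.7923
y_raw = 2.1301 - 0.01*30.0408 = 1.8297
Step 3: Project onto [-3, 4].
x_proj = clip(1.7923) = 1.7923
y_proj = clip(1.8297) = 1.8297
Step 4: Evaluate f.
f(1.7923, 1.8297) = 53.9839


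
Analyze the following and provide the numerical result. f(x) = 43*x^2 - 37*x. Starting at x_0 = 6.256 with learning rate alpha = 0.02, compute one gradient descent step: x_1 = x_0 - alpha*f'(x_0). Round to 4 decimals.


We compute the gradient at x_0 and apply the update.
f'(x) = 86*x - 37
f'(6.256) = 86*6.256 - 37 = 501.016
x_1 = 6.256 - 0.02*501.016 = -3.7643


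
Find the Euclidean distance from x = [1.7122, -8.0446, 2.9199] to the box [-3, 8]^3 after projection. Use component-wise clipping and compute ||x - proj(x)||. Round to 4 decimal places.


Project each component onto [-3, 8].
clip(1.7122) = 1.7122, clip(-8.0446) = -3.0, clip(2.9199) = 2.9199
Projection = [1.7122, -3.0, 2.9199]
Squared diffs: [0.0, 25.448, 0.0]
Distance = sqrt(25.448) = 5.0446


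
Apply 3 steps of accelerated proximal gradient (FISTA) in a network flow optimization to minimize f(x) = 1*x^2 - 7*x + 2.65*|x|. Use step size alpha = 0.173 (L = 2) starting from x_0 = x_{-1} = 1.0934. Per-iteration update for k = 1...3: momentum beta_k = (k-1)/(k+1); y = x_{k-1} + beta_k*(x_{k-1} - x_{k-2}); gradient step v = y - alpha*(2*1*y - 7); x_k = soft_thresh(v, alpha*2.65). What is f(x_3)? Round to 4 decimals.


FISTA on f(x) = 1*x^2 - 7*x + 2.65*|x|
L = 2, alpha = 0.173
Iteration 1: beta = 0.0, y = 1.0934 + 0.0*(1.0934 - 1.0934) = 1.0934
  grad(y) = -4.8132, v = y - alpha*grad = 1.9261
  prox(v) = soft_thresh(1.9261, 0.4585) = 1.4676
Iteration 2: beta = 0.3333, y = 1.4676 + 0.3333*(1.4676 - 1.0934) = 1.5924
  grad(y) = -3.8152, v = y - alpha*grad = 2.2524
  prox(v) = soft_thresh(2.2524, 0.4585) = 1.794
Iteration 3: beta = 0.5, y = 1.794 + 0.5*(1.794 - 1.4676) = 1.9571
  grad(y) = -3.0857, v = y - alpha*grad = 2.491
  prox(v) = soft_thresh(2.491, 0.4585) = 2.0325
f(x_3) = 1*2.0325^2 - 7*2.0325 + 2.65*|2.0325| = -4.7103


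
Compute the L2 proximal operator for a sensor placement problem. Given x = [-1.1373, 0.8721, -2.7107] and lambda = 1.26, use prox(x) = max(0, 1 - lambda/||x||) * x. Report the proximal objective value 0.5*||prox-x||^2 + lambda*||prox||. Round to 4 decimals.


Step 1: Compute ||x||.
||x|| = 3.0663
Step 2: Compute scaling factor.
scale = max(0, 1 - 1.26/3.0663) = 0.5891
Step 3: prox(x) = [-0.67, 0.5137, -1.5968]
||prox(x)|| = 1.8063
Step 4: Proximal objective.
0.5*||prox-x||^2 = 0.7938
lambda*||prox|| = 2.2759
Total = 3.0697


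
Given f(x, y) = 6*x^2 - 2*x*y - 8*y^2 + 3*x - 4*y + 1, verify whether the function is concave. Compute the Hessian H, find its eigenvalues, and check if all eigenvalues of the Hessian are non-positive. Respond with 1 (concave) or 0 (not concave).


The Hessian of f(x,y) = 6*x^2 - 2*x*y - 8*y^2 + 3*x - 4*y + 1 is:
H = [[12, -2], [-2, -16]]
Trace = 12 - 16 = -4
Determinant = 12*-16 - (-2)^2 = -196
Discriminant = (-4)^2 - 4*-196 = 800.0
Eigenvalues: lambda_1 = -16.1421, lambda_2 = 12.1421
The function is not concave.

0


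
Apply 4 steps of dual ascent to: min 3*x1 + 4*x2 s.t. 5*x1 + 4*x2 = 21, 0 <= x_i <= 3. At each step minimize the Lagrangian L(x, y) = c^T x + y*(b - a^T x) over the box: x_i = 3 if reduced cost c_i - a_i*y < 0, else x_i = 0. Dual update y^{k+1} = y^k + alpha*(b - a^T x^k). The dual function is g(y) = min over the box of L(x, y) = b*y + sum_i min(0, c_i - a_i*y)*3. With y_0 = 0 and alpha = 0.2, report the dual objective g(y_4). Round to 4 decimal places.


Dual ascent for LP: min 3*x1 + 4*x2, 5*x1 + 4*x2 = 21, 0 <= x_i <= 3
Step 1: y^k = 0.0, reduced costs: (3.0, 4.0)
  x^k = (0.0, 0.0), subgradient = b - a^T x = 21.0
  y^{k+1} = 0.0 + 0.2*21.0 = 4.2
Step 2: y^k = 4.2, reduced costs: (-18.0, -12.8)
  x^k = (3.0, 3.0), subgradient = b - a^T x = -6.0
  y^{k+1} = 4.2 + 0.2*-6.0 = 3.0
Step 3: y^k = 3.0, reduced costs: (-12.0, -8.0)
  x^k = (3.0, 3.0), subgradient = b - a^T x = -6.0
  y^{k+1} = 3.0 + 0.2*-6.0 = 1.8
Step 4: y^k = 1.8, reduced costs: (-6.0, -3.2)
  x^k = (3.0, 3.0), subgradient = b - a^T x = -6.0
  y^{k+1} = 1.8 + 0.2*-6.0 = 0.6
Dual objective at y_4 = 0.6: reduced costs (0.0, 1.6), box minimizer x = (0.0, 0.0)
g(y_4) = b*y + (c1 - a1*y)*x1 + (c2 - a2*y)*x2 = 21*0.6 + 0.0*0.0 + 1.6*0.0 = 12.6 + 0.0 + 0.0 = 12.6


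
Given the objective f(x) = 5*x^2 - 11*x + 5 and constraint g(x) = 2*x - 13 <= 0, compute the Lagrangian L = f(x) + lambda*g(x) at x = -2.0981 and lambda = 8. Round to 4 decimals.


Step 1: Evaluate f(x).
f(-2.0981) = 5*(-2.0981)^2 - 11*(-2.0981) + 5 = 50.0892
Step 2: Evaluate g(x).
g(-2.0981) = 2*-2.0981 - 13 = -17.1962
Step 3: Compute Lagrangian.
L = 50.0892 + 8*-17.1962 = -87.4804


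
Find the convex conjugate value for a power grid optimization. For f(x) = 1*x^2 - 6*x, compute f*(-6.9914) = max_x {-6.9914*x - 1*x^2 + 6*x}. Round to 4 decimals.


f*(y) = sup_x {y*x - a*x^2 - b*x} = sup_x {(y-b)*x - a*x^2}
FOC: (y - b) - 2a*x = 0 => x* = (y - b)/(2a)
x* = (-6.9914 + 6)/(2*1) = -0.4957
f*(-6.9914) = (y-b)^2/(4a) = (-6.9914 + 6)^2/(4*1)
= 0.9829/4 = 0.2457


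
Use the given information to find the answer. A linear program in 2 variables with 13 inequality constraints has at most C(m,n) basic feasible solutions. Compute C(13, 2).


Each vertex corresponds to some choice of n active constraints out of m, so the number of vertices is at most C(m, n) = m! / (n!(m-n)!).
m = 13, n = 2
Numerator: 13 * 12
Denominator: 2! = 2
C(13, 2) = 78


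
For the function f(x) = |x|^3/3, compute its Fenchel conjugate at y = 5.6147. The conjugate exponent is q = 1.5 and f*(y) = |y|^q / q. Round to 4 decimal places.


The conjugate exponent q satisfies 1/p + 1/q = 1.
p = 3, so q = 3/(3 - 1) = 1.5
|y|^q = 5.6147^1.5 = 13.3042
f*(5.6147) = 13.3042 / 1.5 = 8.8695


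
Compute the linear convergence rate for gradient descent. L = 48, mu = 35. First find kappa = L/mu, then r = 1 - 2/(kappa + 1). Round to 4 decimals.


Step 1: Compute the condition number.
kappa = L/mu = 48/35 = 1.3714
Step 2: Compute the convergence rate.
r = 1 - 2/(kappa + 1) = 1 - 2*mu/(L + mu) = (L - mu)/(L + mu) = 13/83 = 0.1566


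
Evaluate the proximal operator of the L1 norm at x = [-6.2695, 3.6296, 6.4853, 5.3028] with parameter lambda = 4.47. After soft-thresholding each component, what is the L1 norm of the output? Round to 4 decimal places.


Soft-thresholding with lambda = 4.47:
prox(-6.2695) = sign(-6.2695)*max(|-6.2695| - 4.47, 0) = -1.7995
prox(3.6296) = sign(3.6296)*max(|3.6296| - 4.47, 0) = 0.0
prox(6.4853) = sign(6.4853)*max(|6.4853| - 4.47, 0) = 2.0153
prox(5.3028) = sign(5.3028)*max(|5.3028| - 4.47, 0) = 0.8328
prox(x) = [-1.7995, 0.0, 2.0153, 0.8328]
||prox(x)||_1 = 1.7995 + 0.0 + 2.0153 + 0.8328 = 4.6476


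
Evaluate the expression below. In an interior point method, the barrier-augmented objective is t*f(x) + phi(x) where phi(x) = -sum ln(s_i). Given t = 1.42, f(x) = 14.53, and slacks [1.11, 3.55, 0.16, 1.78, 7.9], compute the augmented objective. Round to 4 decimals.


Step 1: Compute log-barrier.
ln values: [0.1044, 1.2669, -1.8326, 0.5766, 2.0669]
phi = -(0.1044 + 1.2669 - 1.8326 + 0.5766 + 2.0669) = -2.1822
Step 2: Compute augmented objective.
t*f(x) = 1.42*14.53 = 20.6326
Total = 20.6326 - 2.1822 = 18.4504


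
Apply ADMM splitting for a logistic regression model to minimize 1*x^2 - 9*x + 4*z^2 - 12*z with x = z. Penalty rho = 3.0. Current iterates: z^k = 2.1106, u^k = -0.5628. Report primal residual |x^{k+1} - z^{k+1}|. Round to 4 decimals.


ADMM iteration with rho = 3.0, z^k = 2.1106, u^k = -0.5628
Step 1: x-update.
Minimize 1*x^2 - 9*x + (3.0/2)*(x - 2.1106 - 0.5628)^2
FOC: (2*1 + 3.0)*x = 9 + 3.0*(2.1106 + 0.5628)
x^{k+1} = 3.404
Step 2: z-update.
Minimize 4*z^2 - 12*z + (3.0/2)*(3.404 - z - 0.5628)^2
FOC: (2*4 + 3.0)*z = 12 + 3.0*(3.404 - 0.5628)
z^{k+1} = 1.8658
Step 3: u-update.
u^{k+1} = -0.5628 + 3.404 - 1.8658 = 0.9754
Step 4: Primal residual = |3.404 - 1.8658| = 1.5382


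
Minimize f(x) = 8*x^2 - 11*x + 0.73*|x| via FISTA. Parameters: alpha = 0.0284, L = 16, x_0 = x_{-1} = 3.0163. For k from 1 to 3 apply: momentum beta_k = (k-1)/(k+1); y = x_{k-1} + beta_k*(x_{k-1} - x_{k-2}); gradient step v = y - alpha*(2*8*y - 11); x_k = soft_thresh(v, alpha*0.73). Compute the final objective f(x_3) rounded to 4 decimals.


FISTA on f(x) = 8*x^2 - 11*x + 0.73*|x|
L = 16, alpha = 0.0284
Iteration 1: beta = 0.0, y = 3.0163 + 0.0*(3.0163 - 3.0163) = 3.0163
  grad(y) = 37.2608, v = y - alpha*grad = 1.9581
  prox(v) = soft_thresh(1.9581, 0.0207) = 1.9374
Iteration 2: beta = 0.3333, y = 1.9374 + 0.3333*(1.9374 - 3.0163) = 1.5777
  grad(y) = 14.2434, v = y - alpha*grad = 1.1732
  prox(v) = soft_thresh(1.1732, 0.0207) = 1.1525
Iteration 3: beta = 0.5, y = 1.1525 + 0.5*(1.1525 - 1.9374) = 0.76
  grad(y) = 1.1604, v = y - alpha*grad = 0.7271
  prox(v) = soft_thresh(0.7271, 0.0207) = 0.7063
f(x_3) = 8*0.7063^2 - 11*0.7063 + 0.73*|0.7063| = -3.2628


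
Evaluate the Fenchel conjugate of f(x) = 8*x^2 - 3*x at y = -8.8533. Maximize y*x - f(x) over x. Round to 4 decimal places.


f*(y) = sup_x {y*x - a*x^2 - b*x} = sup_x {(y-b)*x - a*x^2}
FOC: (y - b) - 2a*x = 0 => x* = (y - b)/(2a)
x* = (-8.8533 + 3)/(2*8) = -0.3658
f*(-8.8533) = (y-b)^2/(4a) = (-8.8533 + 3)^2/(4*8)
= 34.2611/32 = 1.0707


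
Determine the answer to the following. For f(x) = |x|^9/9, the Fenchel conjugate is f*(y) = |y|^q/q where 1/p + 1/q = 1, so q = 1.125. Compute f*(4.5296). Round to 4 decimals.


The conjugate exponent q satisfies 1/p + 1/q = 1.
p = 9, so q = 9/(9 - 1) = 1.125
|y|^q = 4.5296^1.125 = 5.471
f*(4.5296) = 5.471 / 1.125 = 4.8631


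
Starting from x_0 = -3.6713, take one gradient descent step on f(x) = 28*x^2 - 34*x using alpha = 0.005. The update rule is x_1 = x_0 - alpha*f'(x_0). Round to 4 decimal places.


We compute the gradient at x_0 and apply the update.
f'(x) = 56*x - 34
f'(-3.6713) = 56*-3.6713 - 34 = -239.5928
x_1 = -3.6713 - 0.005*-239.5928 = -2.4733


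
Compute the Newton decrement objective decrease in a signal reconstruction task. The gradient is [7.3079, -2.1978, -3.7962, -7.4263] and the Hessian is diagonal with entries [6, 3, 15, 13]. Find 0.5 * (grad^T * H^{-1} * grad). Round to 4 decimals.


Step 1: H is diagonal, so H^(-1) * g = [1.218, -0.7326, -0.2531, -0.5713].
Step 2: g^T H^(-1) g = sum_i g_i^2 / H_ii
  = (7.3079)^2/6 + (-2.1978)^2/3 + (-3.7962)^2/15 + (-7.4263)^2/13
  = 8.9009 + 1.6101 + 0.9607 + 4.2423 = 15.7141
Step 3: Objective decrease = 0.5 * g^T H^(-1) g = 7.857


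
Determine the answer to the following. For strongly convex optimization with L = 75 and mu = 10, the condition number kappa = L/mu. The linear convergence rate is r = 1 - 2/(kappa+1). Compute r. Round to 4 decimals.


Step 1: Compute the condition number.
kappa = L/mu = 75/10 = 7.5
Step 2: Compute the convergence rate.
r = 1 - 2/(kappa + 1) = 1 - 2*mu/(L + mu) = (L - mu)/(L + mu) = 65/85 = 0.7647


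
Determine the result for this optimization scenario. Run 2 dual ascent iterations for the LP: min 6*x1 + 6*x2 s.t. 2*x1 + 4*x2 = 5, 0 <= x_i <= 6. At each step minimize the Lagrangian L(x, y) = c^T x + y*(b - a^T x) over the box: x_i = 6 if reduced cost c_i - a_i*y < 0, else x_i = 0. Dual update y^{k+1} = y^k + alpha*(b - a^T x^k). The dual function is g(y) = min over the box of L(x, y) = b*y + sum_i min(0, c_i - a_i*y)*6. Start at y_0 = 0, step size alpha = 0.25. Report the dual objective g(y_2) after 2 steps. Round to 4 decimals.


Dual ascent for LP: min 6*x1 + 6*x2, 2*x1 + 4*x2 = 5, 0 <= x_i <= 6
Step 1: y^k = 0.0, reduced costs: (6.0, 6.0)
  x^k = (0.0, 0.0), subgradient = b - a^T x = 5.0
  y^{k+1} = 0.0 + 0.25*5.0 = 1.25
Step 2: y^k = 1.25, reduced costs: (3.5, 1.0)
  x^k = (0.0, 0.0), subgradient = b - a^T x = 5.0
  y^{k+1} = 1.25 + 0.25*5.0 = 2.5
Dual objective at y_2 = 2.5: reduced costs (1.0, -4.0), box minimizer x = (0.0, 6.0)
g(y_2) = b*y + (c1 - a1*y)*x1 + (c2 - a2*y)*x2 = 5*2.5 + 1.0*0.0 + (-4.0)*6.0 = 12.5 + 0.0 - 24.0 = -11.5


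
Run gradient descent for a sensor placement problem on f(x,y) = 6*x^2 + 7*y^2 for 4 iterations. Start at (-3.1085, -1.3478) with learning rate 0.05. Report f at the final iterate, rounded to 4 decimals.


Gradient descent on f(x,y) = 6*x^2 + 7*y^2.
Starting point: (-3.1085, -1.3478), alpha = 0.05
Step 1: grad_x = 2*6*-3.1085 = -37.302, grad_y = 2*7*-1.3478 = -18.8692
  x_1 = -3.1085 - 0.05*-37.302 = -1.2434
  y_1 = -1.3478 - 0.05*-18.8692 = -0.4043
Step 2: grad_x = 2*6*-1.2434 = -14.9208, grad_y = 2*7*-0.4043 = -5.6608
  x_2 = -1.2434 - 0.05*-14.9208 = -0.4974
  y_2 = -0.4043 - 0.05*-5.6608 = -0.1213
Step 3: grad_x = 2*6*-0.4974 = -5.9683, grad_y = 2*7*-0.1213 = -1.6982
  x_3 = -0.4974 - 0.05*-5.9683 = -0.1989
  y_3 = -0.1213 - 0.05*-1.6982 = -0.0364
Step 4: grad_x = 2*6*-0.1989 = -2.3873, grad_y = 2*7*-0.0364 = -0.5095
  x_4 = -0.1989 - 0.05*-2.3873 = -0.0796
  y_4 = -0.0364 - 0.05*-0.5095 = -0.0109
f(-0.0796, -0.0109) = 6*(-0.0796)^2 + 7*(-0.0109)^2 = 0.0388


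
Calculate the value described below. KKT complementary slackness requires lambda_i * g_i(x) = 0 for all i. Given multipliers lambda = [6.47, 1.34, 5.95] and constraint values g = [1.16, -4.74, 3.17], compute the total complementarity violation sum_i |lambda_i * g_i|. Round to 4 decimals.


KKT complementary slackness check:
lambda_1 * g_1 = 6.47 * 1.16 = 7.5052
lambda_2 * g_2 = 1.34 * -4.74 = -6.3516
lambda_3 * g_3 = 5.95 * 3.17 = 18.8615
Total violation = 7.5052 + 6.3516 + 18.8615 = 32.7183


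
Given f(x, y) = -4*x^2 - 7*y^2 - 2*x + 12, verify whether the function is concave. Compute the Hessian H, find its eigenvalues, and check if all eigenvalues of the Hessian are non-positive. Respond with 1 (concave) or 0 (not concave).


The Hessian of f(x,y) = -4*x^2 - 7*y^2 - 2*x + 12 is:
H = [[-8, 0], [0, -14]]
Trace = -8 - 14 = -22
Determinant = -8*-14 - (0)^2 = 112
Discriminant = (-22)^2 - 4*112 = 36.0
Eigenvalues: lambda_1 = -14.0, lambda_2 = -8.0
The function is concave.

1


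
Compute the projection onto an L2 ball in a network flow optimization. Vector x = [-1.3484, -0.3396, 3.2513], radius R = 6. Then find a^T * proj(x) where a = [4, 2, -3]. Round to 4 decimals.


Step 1: Compute ||x|| (intermediates to 6 decimals).
||x|| = sqrt((-1.3484)^2 + (-0.3396)^2 + 3.2513^2) = 3.536165
Step 2: Project.
Since ||x|| <= R, proj = x (no scaling needed).
proj(x) = [-1.3484, -0.3396, 3.2513]
Step 3: Dot product.
a^T * proj(x) = 4*(-1.3484) + 2*(-0.3396) - 3*3.2513 = -15.8267


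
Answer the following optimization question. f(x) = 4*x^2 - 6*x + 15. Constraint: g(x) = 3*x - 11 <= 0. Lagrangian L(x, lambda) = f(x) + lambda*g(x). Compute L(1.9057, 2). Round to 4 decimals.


Step 1: Evaluate f(x).
f(1.9057) = 4*1.9057^2 - 6*1.9057 + 15 = 18.0926
Step 2: Evaluate g(x).
g(1.9057) = 3*1.9057 - 11 = -5.2829
Step 3: Compute Lagrangian.
L = 18.0926 + 2*-5.2829 = 7.5268


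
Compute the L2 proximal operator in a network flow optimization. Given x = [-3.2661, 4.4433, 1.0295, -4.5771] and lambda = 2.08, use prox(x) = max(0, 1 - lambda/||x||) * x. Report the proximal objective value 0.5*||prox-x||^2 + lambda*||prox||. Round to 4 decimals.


Step 1: Compute ||x||.
||x|| = 7.2402
Step 2: Compute scaling factor.
scale = max(0, 1 - 2.08/7.2402) = 0.7127
Step 3: prox(x) = [-2.3278, 3.1668, 0.7337, -3.2622]
||prox(x)|| = 5.1602
Step 4: Proximal objective.
0.5*||prox-x||^2 = 2.1632
lambda*||prox|| = 10.7332
Total = 12.8964


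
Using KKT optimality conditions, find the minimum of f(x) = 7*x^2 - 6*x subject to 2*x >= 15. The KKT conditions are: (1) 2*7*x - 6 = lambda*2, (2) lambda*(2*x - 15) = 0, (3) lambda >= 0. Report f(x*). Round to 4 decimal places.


Step 1: Try lambda = 0 (constraint inactive).
x_unc = 6/(2*7) = 0.4286
Check: 2*0.4286 = 0.8572 < 15 -- violated!
Step 2: Constraint must be active: 2*x = 15
x* = 15/2 = 7.5
lambda = (2*7*7.5 - 6)/2 = 49.5
Step 3: Compute optimal value.
f(x*) = 7*7.5^2 - 6*7.5 = 348.75
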